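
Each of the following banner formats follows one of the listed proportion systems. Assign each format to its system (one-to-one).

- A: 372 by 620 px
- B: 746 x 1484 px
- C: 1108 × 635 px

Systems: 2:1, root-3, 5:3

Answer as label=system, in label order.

Ratios: A ≈ 1.667; B ≈ 1.989; C ≈ 1.745.
Targets: 2:1 ≈ 2.000; root-3 ≈ 1.732; 5:3 ≈ 1.667.

A=5:3, B=2:1, C=root-3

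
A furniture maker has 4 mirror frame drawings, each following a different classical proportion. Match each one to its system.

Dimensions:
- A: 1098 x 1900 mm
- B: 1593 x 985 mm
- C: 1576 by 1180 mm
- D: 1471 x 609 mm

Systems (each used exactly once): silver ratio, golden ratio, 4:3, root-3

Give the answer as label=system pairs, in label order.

Ratios: A ≈ 1.730; B ≈ 1.617; C ≈ 1.336; D ≈ 2.415.
Targets: silver ratio ≈ 2.414; golden ratio ≈ 1.618; 4:3 ≈ 1.333; root-3 ≈ 1.732.

A=root-3, B=golden ratio, C=4:3, D=silver ratio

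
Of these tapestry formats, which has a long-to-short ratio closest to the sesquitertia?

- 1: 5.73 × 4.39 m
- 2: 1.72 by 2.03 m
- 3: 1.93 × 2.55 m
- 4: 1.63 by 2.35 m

3

Target 4:3 ≈ 1.333.
1: 1.305 (Δ0.028)  2: 1.180 (Δ0.153)  3: 1.321 (Δ0.012)  4: 1.442 (Δ0.109)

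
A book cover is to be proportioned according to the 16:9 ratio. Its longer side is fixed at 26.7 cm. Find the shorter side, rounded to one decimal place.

16:9 ≈ 1.77778.
Shorter side = 26.7 ÷ 1.77778 ≈ 15.019 → 15.0 cm.

15.0 cm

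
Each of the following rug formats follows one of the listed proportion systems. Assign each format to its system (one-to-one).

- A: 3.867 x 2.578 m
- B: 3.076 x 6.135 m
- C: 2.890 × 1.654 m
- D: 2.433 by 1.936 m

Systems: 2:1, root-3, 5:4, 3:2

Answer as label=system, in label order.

Ratios: A ≈ 1.500; B ≈ 1.994; C ≈ 1.747; D ≈ 1.257.
Targets: 2:1 ≈ 2.000; root-3 ≈ 1.732; 5:4 ≈ 1.250; 3:2 ≈ 1.500.

A=3:2, B=2:1, C=root-3, D=5:4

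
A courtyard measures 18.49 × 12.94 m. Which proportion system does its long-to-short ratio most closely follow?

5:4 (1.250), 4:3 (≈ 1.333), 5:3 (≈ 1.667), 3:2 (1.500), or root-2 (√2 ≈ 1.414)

root-2

18.49/12.94 ≈ 1.429. Nearest candidates are root-2 (1.414, off by 0.015) and 3:2 (1.500, off by 0.071).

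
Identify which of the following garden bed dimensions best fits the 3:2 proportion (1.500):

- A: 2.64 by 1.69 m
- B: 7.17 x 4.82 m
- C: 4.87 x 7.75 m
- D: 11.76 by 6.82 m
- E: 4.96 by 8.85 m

Ratios (long/short): A ≈ 1.562; B ≈ 1.488; C ≈ 1.591; D ≈ 1.724; E ≈ 1.784.
3:2 ≈ 1.500; option B is nearest (Δ 0.012).

B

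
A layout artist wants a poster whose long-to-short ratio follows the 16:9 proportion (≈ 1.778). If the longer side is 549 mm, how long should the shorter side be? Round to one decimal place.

16:9 ≈ 1.77778.
Shorter side = 549 ÷ 1.77778 ≈ 308.812 → 308.8 mm.

308.8 mm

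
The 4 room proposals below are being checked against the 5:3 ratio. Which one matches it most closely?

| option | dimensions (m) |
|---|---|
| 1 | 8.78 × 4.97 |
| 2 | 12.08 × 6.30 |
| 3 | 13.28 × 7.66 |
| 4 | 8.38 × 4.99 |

Target 5:3 ≈ 1.667.
1: 1.767 (Δ0.100)  2: 1.917 (Δ0.250)  3: 1.734 (Δ0.067)  4: 1.679 (Δ0.012)

4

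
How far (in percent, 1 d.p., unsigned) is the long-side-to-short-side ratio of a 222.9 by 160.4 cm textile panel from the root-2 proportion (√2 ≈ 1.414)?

Ratio = 222.9 / 160.4 ≈ 1.3897.
Ideal root-2 ≈ 1.4142. |1.3897 − 1.4142| / 1.4142 ≈ 1.73% → 1.7%.

1.7%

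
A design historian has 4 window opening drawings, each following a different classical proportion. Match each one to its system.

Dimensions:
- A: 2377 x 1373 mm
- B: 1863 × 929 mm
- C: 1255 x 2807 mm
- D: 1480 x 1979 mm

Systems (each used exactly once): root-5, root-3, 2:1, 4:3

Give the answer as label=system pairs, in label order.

Ratios: A ≈ 1.731; B ≈ 2.005; C ≈ 2.237; D ≈ 1.337.
Targets: root-5 ≈ 2.236; root-3 ≈ 1.732; 2:1 ≈ 2.000; 4:3 ≈ 1.333.

A=root-3, B=2:1, C=root-5, D=4:3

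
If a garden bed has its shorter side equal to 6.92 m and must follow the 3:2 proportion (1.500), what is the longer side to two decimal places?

3:2 = 1.50000.
Longer side = 6.92 × 1.50000 ≈ 10.3800 → 10.38 m.

10.38 m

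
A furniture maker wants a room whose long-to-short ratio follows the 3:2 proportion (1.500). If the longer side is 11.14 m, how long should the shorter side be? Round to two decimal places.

3:2 = 1.50000.
Shorter side = 11.14 ÷ 1.50000 ≈ 7.4267 → 7.43 m.

7.43 m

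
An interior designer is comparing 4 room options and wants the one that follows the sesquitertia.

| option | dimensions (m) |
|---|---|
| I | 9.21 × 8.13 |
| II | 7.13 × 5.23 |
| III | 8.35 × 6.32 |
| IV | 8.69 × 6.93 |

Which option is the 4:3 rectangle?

Target 4:3 ≈ 1.333.
I: 1.133 (Δ0.200)  II: 1.363 (Δ0.030)  III: 1.321 (Δ0.012)  IV: 1.254 (Δ0.079)

III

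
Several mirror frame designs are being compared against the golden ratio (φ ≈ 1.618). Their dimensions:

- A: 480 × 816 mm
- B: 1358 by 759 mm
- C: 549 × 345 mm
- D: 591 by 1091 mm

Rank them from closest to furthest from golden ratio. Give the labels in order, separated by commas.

C, A, B, D

Ratios: A = 816 / 480 ≈ 1.700; B = 1358 / 759 ≈ 1.789; C = 549 / 345 ≈ 1.591; D = 1091 / 591 ≈ 1.846.
|Δ from 1.618|: A 0.082; B 0.171; C 0.027; D 0.228.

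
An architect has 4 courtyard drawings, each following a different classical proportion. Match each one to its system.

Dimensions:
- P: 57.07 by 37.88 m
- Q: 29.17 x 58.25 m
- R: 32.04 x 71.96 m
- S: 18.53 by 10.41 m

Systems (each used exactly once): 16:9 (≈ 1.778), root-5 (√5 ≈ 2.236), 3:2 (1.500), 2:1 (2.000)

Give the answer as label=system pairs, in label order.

Ratios: P ≈ 1.507; Q ≈ 1.997; R ≈ 2.246; S ≈ 1.780.
Targets: 16:9 ≈ 1.778; root-5 ≈ 2.236; 3:2 ≈ 1.500; 2:1 ≈ 2.000.

P=3:2, Q=2:1, R=root-5, S=16:9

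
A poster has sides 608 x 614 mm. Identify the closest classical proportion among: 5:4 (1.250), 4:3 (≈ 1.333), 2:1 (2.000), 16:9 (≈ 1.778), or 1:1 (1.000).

Ratio = 614 / 608 ≈ 1.010.
Distances: 5:4 1.250 (Δ 0.240); 4:3 1.333 (Δ 0.323); 2:1 2.000 (Δ 0.990); 16:9 1.778 (Δ 0.768); 1:1 1.000 (Δ 0.010).

1:1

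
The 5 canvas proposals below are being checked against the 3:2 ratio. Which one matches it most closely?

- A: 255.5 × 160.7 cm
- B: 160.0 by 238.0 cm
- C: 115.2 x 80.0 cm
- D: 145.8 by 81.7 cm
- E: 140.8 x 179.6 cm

B

Target 3:2 ≈ 1.500.
A: 1.590 (Δ0.090)  B: 1.488 (Δ0.012)  C: 1.440 (Δ0.060)  D: 1.785 (Δ0.285)  E: 1.276 (Δ0.224)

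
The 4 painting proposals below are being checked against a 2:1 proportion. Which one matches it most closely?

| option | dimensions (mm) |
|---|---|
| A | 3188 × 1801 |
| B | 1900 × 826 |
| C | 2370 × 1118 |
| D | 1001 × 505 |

D

Target 2:1 ≈ 2.000.
A: 1.770 (Δ0.230)  B: 2.300 (Δ0.300)  C: 2.120 (Δ0.120)  D: 1.982 (Δ0.018)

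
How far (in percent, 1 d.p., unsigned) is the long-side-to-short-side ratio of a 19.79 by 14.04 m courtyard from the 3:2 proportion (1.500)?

Ratio = 19.79 / 14.04 ≈ 1.4095.
Ideal 3:2 = 1.5000. |1.4095 − 1.5000| / 1.5000 ≈ 6.03% → 6.0%.

6.0%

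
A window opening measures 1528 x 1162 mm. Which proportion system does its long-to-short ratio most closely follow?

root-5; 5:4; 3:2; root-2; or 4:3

4:3

1528/1162 ≈ 1.315. Nearest candidates are 4:3 (1.333, off by 0.018) and 5:4 (1.250, off by 0.065).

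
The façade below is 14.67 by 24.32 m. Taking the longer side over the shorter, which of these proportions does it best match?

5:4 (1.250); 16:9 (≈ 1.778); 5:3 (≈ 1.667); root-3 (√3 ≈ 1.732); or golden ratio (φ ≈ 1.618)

5:3

Ratio = 24.32 / 14.67 ≈ 1.658.
Distances: 5:4 1.250 (Δ 0.408); 16:9 1.778 (Δ 0.120); 5:3 1.667 (Δ 0.009); root-3 1.732 (Δ 0.074); golden ratio 1.618 (Δ 0.040).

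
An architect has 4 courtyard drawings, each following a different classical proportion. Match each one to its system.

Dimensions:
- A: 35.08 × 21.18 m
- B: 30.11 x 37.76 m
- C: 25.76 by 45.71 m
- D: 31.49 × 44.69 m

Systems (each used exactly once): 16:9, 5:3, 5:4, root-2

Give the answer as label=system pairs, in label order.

A=5:3, B=5:4, C=16:9, D=root-2

Ratios: A ≈ 1.656; B ≈ 1.254; C ≈ 1.774; D ≈ 1.419.
Targets: 16:9 ≈ 1.778; 5:3 ≈ 1.667; 5:4 ≈ 1.250; root-2 ≈ 1.414.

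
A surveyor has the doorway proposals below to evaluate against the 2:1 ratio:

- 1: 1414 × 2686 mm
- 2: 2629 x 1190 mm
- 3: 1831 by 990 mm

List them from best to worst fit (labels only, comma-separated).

1, 3, 2

Ratios: 1 = 2686 / 1414 ≈ 1.900; 2 = 2629 / 1190 ≈ 2.209; 3 = 1831 / 990 ≈ 1.849.
|Δ from 2.000|: 1 0.100; 2 0.209; 3 0.151.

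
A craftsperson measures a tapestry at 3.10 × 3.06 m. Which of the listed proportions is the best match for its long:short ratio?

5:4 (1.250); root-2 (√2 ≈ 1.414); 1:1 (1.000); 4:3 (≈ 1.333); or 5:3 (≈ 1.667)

1:1

Ratio = 3.10 / 3.06 ≈ 1.013.
Distances: 5:4 1.250 (Δ 0.237); root-2 1.414 (Δ 0.401); 1:1 1.000 (Δ 0.013); 4:3 1.333 (Δ 0.320); 5:3 1.667 (Δ 0.654).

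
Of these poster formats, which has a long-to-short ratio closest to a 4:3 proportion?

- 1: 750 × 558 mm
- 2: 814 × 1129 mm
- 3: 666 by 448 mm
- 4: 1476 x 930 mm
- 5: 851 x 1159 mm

Ratios (long/short): 1 ≈ 1.344; 2 ≈ 1.387; 3 ≈ 1.487; 4 ≈ 1.587; 5 ≈ 1.362.
4:3 ≈ 1.333; option 1 is nearest (Δ 0.011).

1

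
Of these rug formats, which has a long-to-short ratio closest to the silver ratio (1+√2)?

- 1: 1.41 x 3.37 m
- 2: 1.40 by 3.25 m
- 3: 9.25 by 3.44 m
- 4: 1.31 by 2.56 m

1

Ratios (long/short): 1 ≈ 2.390; 2 ≈ 2.321; 3 ≈ 2.689; 4 ≈ 1.954.
silver ratio ≈ 2.414; option 1 is nearest (Δ 0.024).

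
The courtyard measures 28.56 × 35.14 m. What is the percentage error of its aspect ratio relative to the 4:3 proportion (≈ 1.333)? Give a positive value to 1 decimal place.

7.7%

Ratio = 35.14 / 28.56 ≈ 1.2304.
Ideal 4:3 ≈ 1.3333. |1.2304 − 1.3333| / 1.3333 ≈ 7.72% → 7.7%.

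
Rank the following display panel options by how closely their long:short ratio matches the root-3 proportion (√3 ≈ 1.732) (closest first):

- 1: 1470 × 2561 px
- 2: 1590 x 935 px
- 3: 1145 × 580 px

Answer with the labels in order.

1, 2, 3

1: 2561/1470 ≈ 1.742 → |1.742 − 1.732| = 0.010
2: 1590/935 ≈ 1.701 → |1.701 − 1.732| = 0.031
3: 1145/580 ≈ 1.974 → |1.974 − 1.732| = 0.242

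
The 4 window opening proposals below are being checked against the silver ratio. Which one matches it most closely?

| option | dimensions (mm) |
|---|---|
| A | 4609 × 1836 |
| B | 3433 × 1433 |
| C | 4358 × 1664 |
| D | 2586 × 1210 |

B

Ratios (long/short): A ≈ 2.510; B ≈ 2.396; C ≈ 2.619; D ≈ 2.137.
silver ratio ≈ 2.414; option B is nearest (Δ 0.018).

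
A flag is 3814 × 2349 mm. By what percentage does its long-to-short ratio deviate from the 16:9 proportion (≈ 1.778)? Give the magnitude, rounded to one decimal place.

8.7%

Ratio = 3814 / 2349 ≈ 1.6237.
Ideal 16:9 ≈ 1.7778. |1.6237 − 1.7778| / 1.7778 ≈ 8.67% → 8.7%.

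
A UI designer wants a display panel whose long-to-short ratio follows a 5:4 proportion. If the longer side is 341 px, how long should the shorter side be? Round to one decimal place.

272.8 px

5:4 = 1.25000.
Shorter side = 341 ÷ 1.25000 ≈ 272.800 → 272.8 px.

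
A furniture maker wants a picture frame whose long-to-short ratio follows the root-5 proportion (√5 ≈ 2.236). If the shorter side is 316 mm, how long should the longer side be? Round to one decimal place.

706.6 mm

root-5 ≈ 2.23607.
Longer side = 316 × 2.23607 ≈ 706.598 → 706.6 mm.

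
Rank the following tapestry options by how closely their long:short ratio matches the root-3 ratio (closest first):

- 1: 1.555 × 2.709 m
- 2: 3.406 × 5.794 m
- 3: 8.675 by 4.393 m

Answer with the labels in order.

1: 2.709/1.555 ≈ 1.742 → |1.742 − 1.732| = 0.010
2: 5.794/3.406 ≈ 1.701 → |1.701 − 1.732| = 0.031
3: 8.675/4.393 ≈ 1.975 → |1.975 − 1.732| = 0.243

1, 2, 3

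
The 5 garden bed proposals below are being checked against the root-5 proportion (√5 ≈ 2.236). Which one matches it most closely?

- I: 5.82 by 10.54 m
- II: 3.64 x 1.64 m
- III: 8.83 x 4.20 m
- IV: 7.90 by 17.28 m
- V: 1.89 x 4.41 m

II

Target root-5 ≈ 2.236.
I: 1.811 (Δ0.425)  II: 2.220 (Δ0.016)  III: 2.102 (Δ0.134)  IV: 2.187 (Δ0.049)  V: 2.333 (Δ0.097)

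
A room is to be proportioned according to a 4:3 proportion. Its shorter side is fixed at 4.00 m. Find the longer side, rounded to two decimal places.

5.33 m

4:3 ≈ 1.33333.
Longer side = 4.00 × 1.33333 ≈ 5.3333 → 5.33 m.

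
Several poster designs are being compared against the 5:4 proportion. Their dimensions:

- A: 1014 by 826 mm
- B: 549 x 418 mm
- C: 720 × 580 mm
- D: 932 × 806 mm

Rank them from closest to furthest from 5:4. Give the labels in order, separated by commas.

Ratios: A = 1014 / 826 ≈ 1.228; B = 549 / 418 ≈ 1.313; C = 720 / 580 ≈ 1.241; D = 932 / 806 ≈ 1.156.
|Δ from 1.250|: A 0.022; B 0.063; C 0.009; D 0.094.

C, A, B, D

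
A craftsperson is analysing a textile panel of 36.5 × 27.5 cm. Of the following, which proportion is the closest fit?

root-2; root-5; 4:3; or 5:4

Ratio = 36.5 / 27.5 ≈ 1.327.
Distances: root-2 1.414 (Δ 0.087); root-5 2.236 (Δ 0.909); 4:3 1.333 (Δ 0.006); 5:4 1.250 (Δ 0.077).

4:3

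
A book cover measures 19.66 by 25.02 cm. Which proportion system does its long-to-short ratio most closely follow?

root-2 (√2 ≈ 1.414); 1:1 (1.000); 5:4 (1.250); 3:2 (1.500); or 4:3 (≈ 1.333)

5:4

Ratio = 25.02 / 19.66 ≈ 1.273.
Distances: root-2 1.414 (Δ 0.141); 1:1 1.000 (Δ 0.273); 5:4 1.250 (Δ 0.023); 3:2 1.500 (Δ 0.227); 4:3 1.333 (Δ 0.060).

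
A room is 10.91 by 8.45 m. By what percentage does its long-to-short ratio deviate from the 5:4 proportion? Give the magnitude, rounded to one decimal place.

3.3%

Ratio = 10.91 / 8.45 ≈ 1.2911.
Ideal 5:4 = 1.2500. |1.2911 − 1.2500| / 1.2500 ≈ 3.29% → 3.3%.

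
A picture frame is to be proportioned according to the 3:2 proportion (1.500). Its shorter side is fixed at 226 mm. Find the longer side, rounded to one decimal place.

3:2 = 1.50000.
Longer side = 226 × 1.50000 ≈ 339.000 → 339.0 mm.

339.0 mm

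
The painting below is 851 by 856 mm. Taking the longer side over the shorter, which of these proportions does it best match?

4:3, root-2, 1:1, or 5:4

Ratio = 856 / 851 ≈ 1.006.
Distances: 4:3 1.333 (Δ 0.327); root-2 1.414 (Δ 0.408); 1:1 1.000 (Δ 0.006); 5:4 1.250 (Δ 0.244).

1:1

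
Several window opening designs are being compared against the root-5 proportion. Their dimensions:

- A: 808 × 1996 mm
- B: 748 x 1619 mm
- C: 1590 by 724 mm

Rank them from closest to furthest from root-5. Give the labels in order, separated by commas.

C, B, A

Ratios: A = 1996 / 808 ≈ 2.470; B = 1619 / 748 ≈ 2.164; C = 1590 / 724 ≈ 2.196.
|Δ from 2.236|: A 0.234; B 0.072; C 0.040.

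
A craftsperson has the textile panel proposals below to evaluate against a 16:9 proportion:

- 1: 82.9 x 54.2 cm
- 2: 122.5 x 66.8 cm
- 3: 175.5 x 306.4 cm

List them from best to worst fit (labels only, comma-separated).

3, 2, 1

1: 82.9/54.2 ≈ 1.530 → |1.530 − 1.778| = 0.248
2: 122.5/66.8 ≈ 1.834 → |1.834 − 1.778| = 0.056
3: 306.4/175.5 ≈ 1.746 → |1.746 − 1.778| = 0.032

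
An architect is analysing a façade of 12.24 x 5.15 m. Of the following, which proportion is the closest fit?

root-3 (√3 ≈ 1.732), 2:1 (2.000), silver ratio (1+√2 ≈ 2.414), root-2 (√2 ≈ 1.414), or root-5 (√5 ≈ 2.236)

silver ratio

Ratio = 12.24 / 5.15 ≈ 2.377.
Distances: root-3 1.732 (Δ 0.645); 2:1 2.000 (Δ 0.377); silver ratio 2.414 (Δ 0.037); root-2 1.414 (Δ 0.963); root-5 2.236 (Δ 0.141).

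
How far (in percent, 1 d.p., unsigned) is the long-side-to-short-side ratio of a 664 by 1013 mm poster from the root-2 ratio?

7.9%

Ratio = 1013 / 664 ≈ 1.5256.
Ideal root-2 ≈ 1.4142. |1.5256 − 1.4142| / 1.4142 ≈ 7.88% → 7.9%.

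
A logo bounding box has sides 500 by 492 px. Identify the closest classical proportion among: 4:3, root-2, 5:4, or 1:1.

1:1

500/492 ≈ 1.016. Nearest candidates are 1:1 (1.000, off by 0.016) and 5:4 (1.250, off by 0.234).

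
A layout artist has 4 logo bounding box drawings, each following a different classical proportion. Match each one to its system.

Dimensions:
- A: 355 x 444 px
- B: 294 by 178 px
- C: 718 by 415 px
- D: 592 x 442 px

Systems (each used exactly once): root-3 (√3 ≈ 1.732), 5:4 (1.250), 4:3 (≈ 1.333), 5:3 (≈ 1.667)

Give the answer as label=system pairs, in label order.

Ratios: A ≈ 1.251; B ≈ 1.652; C ≈ 1.730; D ≈ 1.339.
Targets: root-3 ≈ 1.732; 5:4 ≈ 1.250; 4:3 ≈ 1.333; 5:3 ≈ 1.667.

A=5:4, B=5:3, C=root-3, D=4:3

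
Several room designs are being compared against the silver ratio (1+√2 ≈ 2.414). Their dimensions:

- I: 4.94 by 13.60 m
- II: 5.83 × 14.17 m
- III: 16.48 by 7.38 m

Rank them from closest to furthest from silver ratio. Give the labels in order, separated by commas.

I: 13.60/4.94 ≈ 2.753 → |2.753 − 2.414| = 0.339
II: 14.17/5.83 ≈ 2.431 → |2.431 − 2.414| = 0.017
III: 16.48/7.38 ≈ 2.233 → |2.233 − 2.414| = 0.181

II, III, I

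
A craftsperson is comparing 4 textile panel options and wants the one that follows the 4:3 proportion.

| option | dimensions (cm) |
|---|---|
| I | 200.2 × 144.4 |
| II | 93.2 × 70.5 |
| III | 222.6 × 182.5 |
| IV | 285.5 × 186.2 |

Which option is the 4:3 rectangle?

Ratios (long/short): I ≈ 1.386; II ≈ 1.322; III ≈ 1.220; IV ≈ 1.533.
4:3 ≈ 1.333; option II is nearest (Δ 0.011).

II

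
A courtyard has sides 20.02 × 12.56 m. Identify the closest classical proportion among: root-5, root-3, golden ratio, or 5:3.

Ratio = 20.02 / 12.56 ≈ 1.594.
Distances: root-5 2.236 (Δ 0.642); root-3 1.732 (Δ 0.138); golden ratio 1.618 (Δ 0.024); 5:3 1.667 (Δ 0.073).

golden ratio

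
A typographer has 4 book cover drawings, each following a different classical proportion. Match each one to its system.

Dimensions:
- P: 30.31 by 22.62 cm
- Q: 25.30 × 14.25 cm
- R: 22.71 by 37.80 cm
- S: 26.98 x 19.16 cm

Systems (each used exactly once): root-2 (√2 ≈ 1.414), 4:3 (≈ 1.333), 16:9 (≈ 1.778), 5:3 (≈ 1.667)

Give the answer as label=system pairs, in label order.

P=4:3, Q=16:9, R=5:3, S=root-2

P = 30.31/22.62 ≈ 1.340 → 4:3 (1.333)
Q = 25.30/14.25 ≈ 1.775 → 16:9 (1.778)
R = 37.80/22.71 ≈ 1.664 → 5:3 (1.667)
S = 26.98/19.16 ≈ 1.408 → root-2 (1.414)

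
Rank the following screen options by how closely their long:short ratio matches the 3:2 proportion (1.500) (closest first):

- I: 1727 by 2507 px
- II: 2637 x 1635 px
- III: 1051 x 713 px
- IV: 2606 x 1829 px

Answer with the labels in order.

I: 2507/1727 ≈ 1.452 → |1.452 − 1.500| = 0.048
II: 2637/1635 ≈ 1.613 → |1.613 − 1.500| = 0.113
III: 1051/713 ≈ 1.474 → |1.474 − 1.500| = 0.026
IV: 2606/1829 ≈ 1.425 → |1.425 − 1.500| = 0.075

III, I, IV, II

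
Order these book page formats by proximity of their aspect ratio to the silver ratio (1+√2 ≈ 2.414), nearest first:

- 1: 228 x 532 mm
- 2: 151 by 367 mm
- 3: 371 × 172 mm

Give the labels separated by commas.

1: 532/228 ≈ 2.333 → |2.333 − 2.414| = 0.081
2: 367/151 ≈ 2.430 → |2.430 − 2.414| = 0.016
3: 371/172 ≈ 2.157 → |2.157 − 2.414| = 0.257

2, 1, 3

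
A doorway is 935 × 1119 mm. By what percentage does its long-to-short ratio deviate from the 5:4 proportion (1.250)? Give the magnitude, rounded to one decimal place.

Ratio = 1119 / 935 ≈ 1.1968.
Ideal 5:4 = 1.2500. |1.1968 − 1.2500| / 1.2500 ≈ 4.26% → 4.3%.

4.3%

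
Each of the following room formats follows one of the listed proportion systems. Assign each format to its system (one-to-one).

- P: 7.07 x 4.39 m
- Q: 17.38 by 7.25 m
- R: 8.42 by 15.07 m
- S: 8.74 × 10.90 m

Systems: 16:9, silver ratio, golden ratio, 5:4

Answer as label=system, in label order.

P = 7.07/4.39 ≈ 1.610 → golden ratio (1.618)
Q = 17.38/7.25 ≈ 2.397 → silver ratio (2.414)
R = 15.07/8.42 ≈ 1.790 → 16:9 (1.778)
S = 10.90/8.74 ≈ 1.247 → 5:4 (1.250)

P=golden ratio, Q=silver ratio, R=16:9, S=5:4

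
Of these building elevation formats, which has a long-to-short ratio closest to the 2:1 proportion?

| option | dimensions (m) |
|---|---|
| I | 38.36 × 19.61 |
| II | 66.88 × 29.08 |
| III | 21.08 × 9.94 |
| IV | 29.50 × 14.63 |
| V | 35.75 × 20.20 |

IV

Ratios (long/short): I ≈ 1.956; II ≈ 2.300; III ≈ 2.121; IV ≈ 2.016; V ≈ 1.770.
2:1 ≈ 2.000; option IV is nearest (Δ 0.016).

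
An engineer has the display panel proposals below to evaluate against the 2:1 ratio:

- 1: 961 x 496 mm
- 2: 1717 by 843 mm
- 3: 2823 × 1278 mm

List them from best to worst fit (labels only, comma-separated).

2, 1, 3

Ratios: 1 = 961 / 496 ≈ 1.938; 2 = 1717 / 843 ≈ 2.037; 3 = 2823 / 1278 ≈ 2.209.
|Δ from 2.000|: 1 0.062; 2 0.037; 3 0.209.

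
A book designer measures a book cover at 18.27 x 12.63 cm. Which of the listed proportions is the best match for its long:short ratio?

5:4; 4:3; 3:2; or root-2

18.27/12.63 ≈ 1.447. Nearest candidates are root-2 (1.414, off by 0.033) and 3:2 (1.500, off by 0.053).

root-2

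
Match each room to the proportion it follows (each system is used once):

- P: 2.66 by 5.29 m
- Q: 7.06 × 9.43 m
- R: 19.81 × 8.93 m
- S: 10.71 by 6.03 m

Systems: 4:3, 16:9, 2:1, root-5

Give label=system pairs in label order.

P=2:1, Q=4:3, R=root-5, S=16:9

P = 5.29/2.66 ≈ 1.989 → 2:1 (2.000)
Q = 9.43/7.06 ≈ 1.336 → 4:3 (1.333)
R = 19.81/8.93 ≈ 2.218 → root-5 (2.236)
S = 10.71/6.03 ≈ 1.776 → 16:9 (1.778)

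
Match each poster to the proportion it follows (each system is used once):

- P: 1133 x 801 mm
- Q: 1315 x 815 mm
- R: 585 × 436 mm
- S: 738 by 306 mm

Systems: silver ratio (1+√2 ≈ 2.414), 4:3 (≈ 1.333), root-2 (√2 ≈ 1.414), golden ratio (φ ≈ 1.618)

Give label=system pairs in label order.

Ratios: P ≈ 1.414; Q ≈ 1.613; R ≈ 1.342; S ≈ 2.412.
Targets: silver ratio ≈ 2.414; 4:3 ≈ 1.333; root-2 ≈ 1.414; golden ratio ≈ 1.618.

P=root-2, Q=golden ratio, R=4:3, S=silver ratio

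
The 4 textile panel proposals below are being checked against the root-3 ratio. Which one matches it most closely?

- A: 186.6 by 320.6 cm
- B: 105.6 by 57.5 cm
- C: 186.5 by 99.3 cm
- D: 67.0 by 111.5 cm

A

Target root-3 ≈ 1.732.
A: 1.718 (Δ0.014)  B: 1.837 (Δ0.105)  C: 1.878 (Δ0.146)  D: 1.664 (Δ0.068)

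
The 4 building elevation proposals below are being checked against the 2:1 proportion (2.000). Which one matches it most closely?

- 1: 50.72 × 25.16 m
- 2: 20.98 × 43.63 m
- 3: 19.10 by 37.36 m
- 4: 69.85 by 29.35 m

Target 2:1 ≈ 2.000.
1: 2.016 (Δ0.016)  2: 2.080 (Δ0.080)  3: 1.956 (Δ0.044)  4: 2.380 (Δ0.380)

1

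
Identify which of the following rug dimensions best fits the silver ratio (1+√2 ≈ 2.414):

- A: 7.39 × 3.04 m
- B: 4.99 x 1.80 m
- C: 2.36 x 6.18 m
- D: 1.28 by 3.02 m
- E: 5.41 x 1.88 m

A

Ratios (long/short): A ≈ 2.431; B ≈ 2.772; C ≈ 2.619; D ≈ 2.359; E ≈ 2.878.
silver ratio ≈ 2.414; option A is nearest (Δ 0.017).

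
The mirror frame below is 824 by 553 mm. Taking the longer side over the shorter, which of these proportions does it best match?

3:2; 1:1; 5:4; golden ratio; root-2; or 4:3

824/553 ≈ 1.490. Nearest candidates are 3:2 (1.500, off by 0.010) and root-2 (1.414, off by 0.076).

3:2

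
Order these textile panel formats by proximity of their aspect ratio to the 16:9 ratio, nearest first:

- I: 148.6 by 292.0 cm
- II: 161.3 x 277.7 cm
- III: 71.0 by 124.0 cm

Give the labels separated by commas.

Ratios: I = 292.0 / 148.6 ≈ 1.965; II = 277.7 / 161.3 ≈ 1.722; III = 124.0 / 71.0 ≈ 1.746.
|Δ from 1.778|: I 0.187; II 0.056; III 0.032.

III, II, I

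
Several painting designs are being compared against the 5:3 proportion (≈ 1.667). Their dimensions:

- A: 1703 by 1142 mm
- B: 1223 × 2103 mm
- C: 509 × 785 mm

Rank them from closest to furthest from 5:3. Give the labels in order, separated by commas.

B, C, A

Ratios: A = 1703 / 1142 ≈ 1.491; B = 2103 / 1223 ≈ 1.720; C = 785 / 509 ≈ 1.542.
|Δ from 1.667|: A 0.176; B 0.053; C 0.125.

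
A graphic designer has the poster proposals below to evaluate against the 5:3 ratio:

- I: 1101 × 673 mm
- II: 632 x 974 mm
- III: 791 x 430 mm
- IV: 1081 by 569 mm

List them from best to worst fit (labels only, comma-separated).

Ratios: I = 1101 / 673 ≈ 1.636; II = 974 / 632 ≈ 1.541; III = 791 / 430 ≈ 1.840; IV = 1081 / 569 ≈ 1.900.
|Δ from 1.667|: I 0.031; II 0.126; III 0.173; IV 0.233.

I, II, III, IV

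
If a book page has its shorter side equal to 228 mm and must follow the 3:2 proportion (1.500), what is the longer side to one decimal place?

342.0 mm

3:2 = 1.50000.
Longer side = 228 × 1.50000 ≈ 342.000 → 342.0 mm.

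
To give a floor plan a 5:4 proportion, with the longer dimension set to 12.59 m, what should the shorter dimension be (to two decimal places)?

5:4 = 1.25000.
Shorter side = 12.59 ÷ 1.25000 ≈ 10.0720 → 10.07 m.

10.07 m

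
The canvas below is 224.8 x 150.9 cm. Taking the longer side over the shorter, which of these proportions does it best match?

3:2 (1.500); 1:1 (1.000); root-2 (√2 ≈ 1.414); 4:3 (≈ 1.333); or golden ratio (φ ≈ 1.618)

224.8/150.9 ≈ 1.490. Nearest candidates are 3:2 (1.500, off by 0.010) and root-2 (1.414, off by 0.076).

3:2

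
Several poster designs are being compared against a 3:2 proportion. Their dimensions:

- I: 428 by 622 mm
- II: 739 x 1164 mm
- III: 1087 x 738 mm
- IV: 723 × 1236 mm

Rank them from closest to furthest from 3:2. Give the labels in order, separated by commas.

Ratios: I = 622 / 428 ≈ 1.453; II = 1164 / 739 ≈ 1.575; III = 1087 / 738 ≈ 1.473; IV = 1236 / 723 ≈ 1.710.
|Δ from 1.500|: I 0.047; II 0.075; III 0.027; IV 0.210.

III, I, II, IV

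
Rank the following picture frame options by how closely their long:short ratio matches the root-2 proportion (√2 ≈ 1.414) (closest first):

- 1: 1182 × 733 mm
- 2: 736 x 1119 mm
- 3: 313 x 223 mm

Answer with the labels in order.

Ratios: 1 = 1182 / 733 ≈ 1.613; 2 = 1119 / 736 ≈ 1.520; 3 = 313 / 223 ≈ 1.404.
|Δ from 1.414|: 1 0.199; 2 0.106; 3 0.010.

3, 2, 1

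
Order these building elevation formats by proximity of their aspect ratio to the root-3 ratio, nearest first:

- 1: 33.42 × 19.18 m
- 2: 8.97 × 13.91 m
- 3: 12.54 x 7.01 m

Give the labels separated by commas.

Ratios: 1 = 33.42 / 19.18 ≈ 1.742; 2 = 13.91 / 8.97 ≈ 1.551; 3 = 12.54 / 7.01 ≈ 1.789.
|Δ from 1.732|: 1 0.010; 2 0.181; 3 0.057.

1, 3, 2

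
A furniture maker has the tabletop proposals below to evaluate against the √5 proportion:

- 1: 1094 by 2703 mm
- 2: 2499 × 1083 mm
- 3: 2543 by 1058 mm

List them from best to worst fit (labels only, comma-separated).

2, 3, 1

1: 2703/1094 ≈ 2.471 → |2.471 − 2.236| = 0.235
2: 2499/1083 ≈ 2.307 → |2.307 − 2.236| = 0.071
3: 2543/1058 ≈ 2.404 → |2.404 − 2.236| = 0.168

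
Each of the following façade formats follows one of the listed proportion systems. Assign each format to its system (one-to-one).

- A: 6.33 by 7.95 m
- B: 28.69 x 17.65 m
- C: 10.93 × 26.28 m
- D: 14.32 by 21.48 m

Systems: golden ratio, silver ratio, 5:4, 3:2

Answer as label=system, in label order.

A=5:4, B=golden ratio, C=silver ratio, D=3:2

A = 7.95/6.33 ≈ 1.256 → 5:4 (1.250)
B = 28.69/17.65 ≈ 1.625 → golden ratio (1.618)
C = 26.28/10.93 ≈ 2.404 → silver ratio (2.414)
D = 21.48/14.32 ≈ 1.500 → 3:2 (1.500)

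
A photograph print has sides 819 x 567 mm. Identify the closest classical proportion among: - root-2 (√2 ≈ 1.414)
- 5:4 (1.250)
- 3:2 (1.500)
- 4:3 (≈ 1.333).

Ratio = 819 / 567 ≈ 1.444.
Distances: root-2 1.414 (Δ 0.030); 5:4 1.250 (Δ 0.194); 3:2 1.500 (Δ 0.056); 4:3 1.333 (Δ 0.111).

root-2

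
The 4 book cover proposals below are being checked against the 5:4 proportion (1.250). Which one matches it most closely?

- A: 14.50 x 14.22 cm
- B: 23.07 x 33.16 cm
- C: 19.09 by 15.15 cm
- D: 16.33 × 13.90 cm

C

Target 5:4 ≈ 1.250.
A: 1.020 (Δ0.230)  B: 1.437 (Δ0.187)  C: 1.260 (Δ0.010)  D: 1.175 (Δ0.075)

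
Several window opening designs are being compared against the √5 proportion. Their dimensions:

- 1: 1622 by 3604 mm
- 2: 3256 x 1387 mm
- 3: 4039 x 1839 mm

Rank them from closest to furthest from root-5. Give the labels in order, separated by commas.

1, 3, 2

Ratios: 1 = 3604 / 1622 ≈ 2.222; 2 = 3256 / 1387 ≈ 2.348; 3 = 4039 / 1839 ≈ 2.196.
|Δ from 2.236|: 1 0.014; 2 0.112; 3 0.040.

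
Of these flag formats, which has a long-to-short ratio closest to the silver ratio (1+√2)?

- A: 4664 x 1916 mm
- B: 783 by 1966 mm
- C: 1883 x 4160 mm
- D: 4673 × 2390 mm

A

Ratios (long/short): A ≈ 2.434; B ≈ 2.511; C ≈ 2.209; D ≈ 1.955.
silver ratio ≈ 2.414; option A is nearest (Δ 0.020).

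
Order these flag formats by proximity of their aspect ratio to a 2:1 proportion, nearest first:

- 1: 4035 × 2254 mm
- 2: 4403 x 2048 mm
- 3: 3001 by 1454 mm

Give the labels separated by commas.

Ratios: 1 = 4035 / 2254 ≈ 1.790; 2 = 4403 / 2048 ≈ 2.150; 3 = 3001 / 1454 ≈ 2.064.
|Δ from 2.000|: 1 0.210; 2 0.150; 3 0.064.

3, 2, 1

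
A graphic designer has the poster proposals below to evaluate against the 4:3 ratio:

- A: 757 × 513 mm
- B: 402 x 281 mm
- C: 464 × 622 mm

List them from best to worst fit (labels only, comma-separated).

Ratios: A = 757 / 513 ≈ 1.476; B = 402 / 281 ≈ 1.431; C = 622 / 464 ≈ 1.341.
|Δ from 1.333|: A 0.143; B 0.098; C 0.008.

C, B, A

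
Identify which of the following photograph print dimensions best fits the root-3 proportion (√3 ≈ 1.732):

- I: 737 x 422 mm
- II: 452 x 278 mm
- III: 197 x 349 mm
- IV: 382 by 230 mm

Target root-3 ≈ 1.732.
I: 1.746 (Δ0.014)  II: 1.626 (Δ0.106)  III: 1.772 (Δ0.040)  IV: 1.661 (Δ0.071)

I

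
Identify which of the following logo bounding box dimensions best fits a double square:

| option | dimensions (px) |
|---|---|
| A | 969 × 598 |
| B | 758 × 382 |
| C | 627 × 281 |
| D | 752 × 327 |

Target 2:1 ≈ 2.000.
A: 1.620 (Δ0.380)  B: 1.984 (Δ0.016)  C: 2.231 (Δ0.231)  D: 2.300 (Δ0.300)

B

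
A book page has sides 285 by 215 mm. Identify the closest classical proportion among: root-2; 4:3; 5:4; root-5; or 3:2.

4:3

285/215 ≈ 1.326. Nearest candidates are 4:3 (1.333, off by 0.007) and 5:4 (1.250, off by 0.076).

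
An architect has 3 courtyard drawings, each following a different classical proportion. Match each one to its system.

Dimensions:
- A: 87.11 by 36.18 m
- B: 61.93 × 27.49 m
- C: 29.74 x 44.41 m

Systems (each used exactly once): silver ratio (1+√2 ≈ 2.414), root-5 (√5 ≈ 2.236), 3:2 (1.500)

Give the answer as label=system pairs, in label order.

A=silver ratio, B=root-5, C=3:2

Ratios: A ≈ 2.408; B ≈ 2.253; C ≈ 1.493.
Targets: silver ratio ≈ 2.414; root-5 ≈ 2.236; 3:2 ≈ 1.500.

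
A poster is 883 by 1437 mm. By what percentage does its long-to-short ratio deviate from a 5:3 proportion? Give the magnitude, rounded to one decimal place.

Ratio = 1437 / 883 ≈ 1.6274.
Ideal 5:3 ≈ 1.6667. |1.6274 − 1.6667| / 1.6667 ≈ 2.36% → 2.4%.

2.4%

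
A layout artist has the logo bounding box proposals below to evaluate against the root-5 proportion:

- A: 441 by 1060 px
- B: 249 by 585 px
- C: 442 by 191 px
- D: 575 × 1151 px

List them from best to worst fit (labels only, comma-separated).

C, B, A, D

Ratios: A = 1060 / 441 ≈ 2.404; B = 585 / 249 ≈ 2.349; C = 442 / 191 ≈ 2.314; D = 1151 / 575 ≈ 2.002.
|Δ from 2.236|: A 0.168; B 0.113; C 0.078; D 0.234.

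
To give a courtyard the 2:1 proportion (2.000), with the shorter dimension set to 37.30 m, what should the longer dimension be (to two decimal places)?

2:1 = 2.00000.
Longer side = 37.30 × 2.00000 ≈ 74.6000 → 74.60 m.

74.60 m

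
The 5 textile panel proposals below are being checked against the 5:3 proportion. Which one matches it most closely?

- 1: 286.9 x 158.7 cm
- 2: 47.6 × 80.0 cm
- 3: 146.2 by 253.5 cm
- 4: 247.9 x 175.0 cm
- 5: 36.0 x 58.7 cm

2

Ratios (long/short): 1 ≈ 1.808; 2 ≈ 1.681; 3 ≈ 1.734; 4 ≈ 1.417; 5 ≈ 1.631.
5:3 ≈ 1.667; option 2 is nearest (Δ 0.014).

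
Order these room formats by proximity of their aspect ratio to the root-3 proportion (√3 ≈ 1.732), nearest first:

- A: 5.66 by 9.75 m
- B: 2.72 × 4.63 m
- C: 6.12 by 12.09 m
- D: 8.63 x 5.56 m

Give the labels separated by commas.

A, B, D, C

A: 9.75/5.66 ≈ 1.723 → |1.723 − 1.732| = 0.009
B: 4.63/2.72 ≈ 1.702 → |1.702 − 1.732| = 0.030
C: 12.09/6.12 ≈ 1.975 → |1.975 − 1.732| = 0.243
D: 8.63/5.56 ≈ 1.552 → |1.552 − 1.732| = 0.180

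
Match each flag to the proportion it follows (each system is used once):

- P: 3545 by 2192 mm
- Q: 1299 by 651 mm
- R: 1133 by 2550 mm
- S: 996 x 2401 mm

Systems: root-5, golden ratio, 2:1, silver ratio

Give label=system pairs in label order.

Ratios: P ≈ 1.617; Q ≈ 1.995; R ≈ 2.251; S ≈ 2.411.
Targets: root-5 ≈ 2.236; golden ratio ≈ 1.618; 2:1 ≈ 2.000; silver ratio ≈ 2.414.

P=golden ratio, Q=2:1, R=root-5, S=silver ratio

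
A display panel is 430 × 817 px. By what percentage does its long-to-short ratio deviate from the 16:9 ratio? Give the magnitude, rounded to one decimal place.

Ratio = 817 / 430 ≈ 1.9000.
Ideal 16:9 ≈ 1.7778. |1.9000 − 1.7778| / 1.7778 ≈ 6.87% → 6.9%.

6.9%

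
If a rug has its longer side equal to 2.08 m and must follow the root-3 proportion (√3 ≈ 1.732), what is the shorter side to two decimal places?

root-3 ≈ 1.73205.
Shorter side = 2.08 ÷ 1.73205 ≈ 1.2009 → 1.20 m.

1.20 m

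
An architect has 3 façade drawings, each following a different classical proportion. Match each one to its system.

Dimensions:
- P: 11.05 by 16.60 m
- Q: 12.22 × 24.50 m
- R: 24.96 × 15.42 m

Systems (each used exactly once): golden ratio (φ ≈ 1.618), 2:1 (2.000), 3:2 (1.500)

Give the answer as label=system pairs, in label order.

P=3:2, Q=2:1, R=golden ratio

Ratios: P ≈ 1.502; Q ≈ 2.005; R ≈ 1.619.
Targets: golden ratio ≈ 1.618; 2:1 ≈ 2.000; 3:2 ≈ 1.500.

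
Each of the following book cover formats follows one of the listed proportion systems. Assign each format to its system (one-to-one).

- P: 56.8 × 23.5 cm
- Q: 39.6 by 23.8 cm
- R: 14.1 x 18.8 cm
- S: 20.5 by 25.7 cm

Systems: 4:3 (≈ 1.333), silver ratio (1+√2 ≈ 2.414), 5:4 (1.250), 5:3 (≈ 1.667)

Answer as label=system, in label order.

P = 56.8/23.5 ≈ 2.417 → silver ratio (2.414)
Q = 39.6/23.8 ≈ 1.664 → 5:3 (1.667)
R = 18.8/14.1 ≈ 1.333 → 4:3 (1.333)
S = 25.7/20.5 ≈ 1.254 → 5:4 (1.250)

P=silver ratio, Q=5:3, R=4:3, S=5:4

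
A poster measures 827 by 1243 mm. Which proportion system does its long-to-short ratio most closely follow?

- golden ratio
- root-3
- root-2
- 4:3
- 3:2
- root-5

Ratio = 1243 / 827 ≈ 1.503.
Distances: golden ratio 1.618 (Δ 0.115); root-3 1.732 (Δ 0.229); root-2 1.414 (Δ 0.089); 4:3 1.333 (Δ 0.170); 3:2 1.500 (Δ 0.003); root-5 2.236 (Δ 0.733).

3:2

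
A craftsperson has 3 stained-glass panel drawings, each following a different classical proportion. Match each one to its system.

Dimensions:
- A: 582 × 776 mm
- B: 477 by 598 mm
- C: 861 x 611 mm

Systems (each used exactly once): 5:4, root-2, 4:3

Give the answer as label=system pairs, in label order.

Ratios: A ≈ 1.333; B ≈ 1.254; C ≈ 1.409.
Targets: 5:4 ≈ 1.250; root-2 ≈ 1.414; 4:3 ≈ 1.333.

A=4:3, B=5:4, C=root-2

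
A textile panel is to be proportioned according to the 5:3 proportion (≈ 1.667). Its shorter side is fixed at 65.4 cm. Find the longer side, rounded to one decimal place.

5:3 ≈ 1.66667.
Longer side = 65.4 × 1.66667 ≈ 109.000 → 109.0 cm.

109.0 cm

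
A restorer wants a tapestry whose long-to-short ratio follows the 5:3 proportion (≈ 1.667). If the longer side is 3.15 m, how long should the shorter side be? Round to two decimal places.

1.89 m

5:3 ≈ 1.66667.
Shorter side = 3.15 ÷ 1.66667 ≈ 1.8900 → 1.89 m.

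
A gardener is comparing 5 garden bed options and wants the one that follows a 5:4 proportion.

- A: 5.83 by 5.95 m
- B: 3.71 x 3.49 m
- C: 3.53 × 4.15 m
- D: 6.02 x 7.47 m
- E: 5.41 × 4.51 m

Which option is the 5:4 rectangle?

Target 5:4 ≈ 1.250.
A: 1.021 (Δ0.229)  B: 1.063 (Δ0.187)  C: 1.176 (Δ0.074)  D: 1.241 (Δ0.009)  E: 1.200 (Δ0.050)

D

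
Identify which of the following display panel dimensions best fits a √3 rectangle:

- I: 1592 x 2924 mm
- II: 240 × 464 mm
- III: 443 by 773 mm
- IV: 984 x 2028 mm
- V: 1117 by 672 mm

Target root-3 ≈ 1.732.
I: 1.837 (Δ0.105)  II: 1.933 (Δ0.201)  III: 1.745 (Δ0.013)  IV: 2.061 (Δ0.329)  V: 1.662 (Δ0.070)

III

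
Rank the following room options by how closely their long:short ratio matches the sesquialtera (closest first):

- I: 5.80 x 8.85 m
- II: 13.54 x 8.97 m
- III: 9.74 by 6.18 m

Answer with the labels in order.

Ratios: I = 8.85 / 5.80 ≈ 1.526; II = 13.54 / 8.97 ≈ 1.509; III = 9.74 / 6.18 ≈ 1.576.
|Δ from 1.500|: I 0.026; II 0.009; III 0.076.

II, I, III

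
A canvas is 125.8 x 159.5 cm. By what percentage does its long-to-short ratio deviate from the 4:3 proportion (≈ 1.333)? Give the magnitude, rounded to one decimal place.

Ratio = 159.5 / 125.8 ≈ 1.2679.
Ideal 4:3 ≈ 1.3333. |1.2679 − 1.3333| / 1.3333 ≈ 4.91% → 4.9%.

4.9%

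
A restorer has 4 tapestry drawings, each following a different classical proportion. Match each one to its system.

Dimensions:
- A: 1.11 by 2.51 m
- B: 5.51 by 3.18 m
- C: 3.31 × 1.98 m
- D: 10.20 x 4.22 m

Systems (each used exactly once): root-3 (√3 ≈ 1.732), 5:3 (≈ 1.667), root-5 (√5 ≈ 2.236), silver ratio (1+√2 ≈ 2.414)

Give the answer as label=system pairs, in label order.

A=root-5, B=root-3, C=5:3, D=silver ratio

Ratios: A ≈ 2.261; B ≈ 1.733; C ≈ 1.672; D ≈ 2.417.
Targets: root-3 ≈ 1.732; 5:3 ≈ 1.667; root-5 ≈ 2.236; silver ratio ≈ 2.414.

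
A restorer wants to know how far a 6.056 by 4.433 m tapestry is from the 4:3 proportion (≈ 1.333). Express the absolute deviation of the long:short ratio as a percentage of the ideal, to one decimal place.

2.5%

Ratio = 6.056 / 4.433 ≈ 1.3661.
Ideal 4:3 ≈ 1.3333. |1.3661 − 1.3333| / 1.3333 ≈ 2.46% → 2.5%.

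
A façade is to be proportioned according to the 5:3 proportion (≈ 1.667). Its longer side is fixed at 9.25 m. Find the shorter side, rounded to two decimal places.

5.55 m

5:3 ≈ 1.66667.
Shorter side = 9.25 ÷ 1.66667 ≈ 5.5500 → 5.55 m.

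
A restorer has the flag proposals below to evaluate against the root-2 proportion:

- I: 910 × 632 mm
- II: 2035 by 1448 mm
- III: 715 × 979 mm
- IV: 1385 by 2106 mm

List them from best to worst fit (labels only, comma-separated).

Ratios: I = 910 / 632 ≈ 1.440; II = 2035 / 1448 ≈ 1.405; III = 979 / 715 ≈ 1.369; IV = 2106 / 1385 ≈ 1.521.
|Δ from 1.414|: I 0.026; II 0.009; III 0.045; IV 0.107.

II, I, III, IV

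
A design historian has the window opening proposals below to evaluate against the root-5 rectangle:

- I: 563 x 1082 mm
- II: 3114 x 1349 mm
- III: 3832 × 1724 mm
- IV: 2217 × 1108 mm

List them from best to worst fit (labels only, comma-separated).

I: 1082/563 ≈ 1.922 → |1.922 − 2.236| = 0.314
II: 3114/1349 ≈ 2.308 → |2.308 − 2.236| = 0.072
III: 3832/1724 ≈ 2.223 → |2.223 − 2.236| = 0.013
IV: 2217/1108 ≈ 2.001 → |2.001 − 2.236| = 0.235

III, II, IV, I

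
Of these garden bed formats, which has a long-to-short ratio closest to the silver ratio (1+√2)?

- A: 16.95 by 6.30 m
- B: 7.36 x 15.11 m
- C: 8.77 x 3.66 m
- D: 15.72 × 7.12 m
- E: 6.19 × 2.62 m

C

Target silver ratio ≈ 2.414.
A: 2.690 (Δ0.276)  B: 2.053 (Δ0.361)  C: 2.396 (Δ0.018)  D: 2.208 (Δ0.206)  E: 2.363 (Δ0.051)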